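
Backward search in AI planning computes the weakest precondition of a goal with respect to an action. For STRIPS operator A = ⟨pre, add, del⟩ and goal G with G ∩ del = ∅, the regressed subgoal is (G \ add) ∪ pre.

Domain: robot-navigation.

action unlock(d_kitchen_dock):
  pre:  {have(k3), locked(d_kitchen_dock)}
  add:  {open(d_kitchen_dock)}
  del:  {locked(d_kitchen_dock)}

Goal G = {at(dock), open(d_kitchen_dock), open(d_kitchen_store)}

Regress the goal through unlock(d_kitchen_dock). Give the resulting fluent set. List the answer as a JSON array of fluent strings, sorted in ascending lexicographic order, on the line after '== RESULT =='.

Compute (G \ add) ∪ pre:
  G ∩ del = {}  (empty — regression defined)
  G \ add = {at(dock), open(d_kitchen_dock), open(d_kitchen_store)} \ {open(d_kitchen_dock)} = {at(dock), open(d_kitchen_store)}
  ∪ pre   = {at(dock), open(d_kitchen_store)} ∪ {have(k3), locked(d_kitchen_dock)}
          = {at(dock), have(k3), locked(d_kitchen_dock), open(d_kitchen_store)}

== RESULT ==
["at(dock)", "have(k3)", "locked(d_kitchen_dock)", "open(d_kitchen_store)"]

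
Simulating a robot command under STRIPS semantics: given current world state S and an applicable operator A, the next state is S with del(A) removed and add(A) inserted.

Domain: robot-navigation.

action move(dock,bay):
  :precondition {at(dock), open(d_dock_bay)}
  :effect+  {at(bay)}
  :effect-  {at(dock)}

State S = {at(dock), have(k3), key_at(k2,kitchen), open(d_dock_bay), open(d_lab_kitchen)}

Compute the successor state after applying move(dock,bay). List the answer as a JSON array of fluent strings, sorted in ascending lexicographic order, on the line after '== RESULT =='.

Compute (S \ del) ∪ add:
  pre ⊆ S: {at(dock), open(d_dock_bay)} ⊆ S  — applicable
  S \ del = {have(k3), key_at(k2,kitchen), open(d_dock_bay), open(d_lab_kitchen)}
  ∪ add   = {at(bay), have(k3), key_at(k2,kitchen), open(d_dock_bay), open(d_lab_kitchen)}

== RESULT ==
["at(bay)", "have(k3)", "key_at(k2,kitchen)", "open(d_dock_bay)", "open(d_lab_kitchen)"]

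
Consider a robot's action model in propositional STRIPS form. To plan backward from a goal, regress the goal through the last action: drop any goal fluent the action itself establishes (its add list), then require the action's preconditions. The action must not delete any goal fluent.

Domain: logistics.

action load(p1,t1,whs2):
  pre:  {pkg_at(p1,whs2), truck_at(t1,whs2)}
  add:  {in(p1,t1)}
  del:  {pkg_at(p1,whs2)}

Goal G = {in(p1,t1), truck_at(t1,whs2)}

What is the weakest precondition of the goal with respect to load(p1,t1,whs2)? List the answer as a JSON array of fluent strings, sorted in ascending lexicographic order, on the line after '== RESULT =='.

Regress:
  G ∩ del = {}  (empty — regression defined)
  G \ add = {in(p1,t1), truck_at(t1,whs2)} \ {in(p1,t1)} = {truck_at(t1,whs2)}
  ∪ pre   = {truck_at(t1,whs2)} ∪ {pkg_at(p1,whs2), truck_at(t1,whs2)}
          = {pkg_at(p1,whs2), truck_at(t1,whs2)}

== RESULT ==
["pkg_at(p1,whs2)", "truck_at(t1,whs2)"]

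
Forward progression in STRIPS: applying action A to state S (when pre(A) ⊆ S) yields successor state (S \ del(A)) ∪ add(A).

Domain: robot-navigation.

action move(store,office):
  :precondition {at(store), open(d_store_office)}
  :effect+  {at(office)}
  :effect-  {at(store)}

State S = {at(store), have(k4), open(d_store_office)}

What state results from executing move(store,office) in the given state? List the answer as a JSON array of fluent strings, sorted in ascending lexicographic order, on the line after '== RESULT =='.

Compute (S \ del) ∪ add:
  pre ⊆ S: {at(store), open(d_store_office)} ⊆ S  — applicable
  S \ del = {have(k4), open(d_store_office)}
  ∪ add   = {at(office), have(k4), open(d_store_office)}

== RESULT ==
["at(office)", "have(k4)", "open(d_store_office)"]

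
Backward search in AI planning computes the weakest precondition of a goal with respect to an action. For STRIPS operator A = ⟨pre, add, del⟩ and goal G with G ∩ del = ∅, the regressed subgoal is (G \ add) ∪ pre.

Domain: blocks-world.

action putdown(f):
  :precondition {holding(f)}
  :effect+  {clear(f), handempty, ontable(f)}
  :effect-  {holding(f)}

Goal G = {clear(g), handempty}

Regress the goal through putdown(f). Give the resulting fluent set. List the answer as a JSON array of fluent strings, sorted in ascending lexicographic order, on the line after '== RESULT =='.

Compute (G \ add) ∪ pre:
  G ∩ del = {}  (empty — regression defined)
  G \ add = {clear(g), handempty} \ {clear(f), handempty, ontable(f)} = {clear(g)}
  ∪ pre   = {clear(g)} ∪ {holding(f)}
          = {clear(g), holding(f)}

== RESULT ==
["clear(g)", "holding(f)"]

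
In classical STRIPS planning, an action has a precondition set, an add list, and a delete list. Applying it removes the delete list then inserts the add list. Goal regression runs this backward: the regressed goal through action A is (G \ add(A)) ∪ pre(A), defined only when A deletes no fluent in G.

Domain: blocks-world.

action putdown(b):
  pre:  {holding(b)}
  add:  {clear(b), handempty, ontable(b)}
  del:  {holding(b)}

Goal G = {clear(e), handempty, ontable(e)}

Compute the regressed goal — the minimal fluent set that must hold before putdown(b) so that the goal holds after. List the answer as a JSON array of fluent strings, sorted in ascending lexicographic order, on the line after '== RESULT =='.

Regress:
  G ∩ del = {}  (empty — regression defined)
  G \ add = {clear(e), handempty, ontable(e)} \ {clear(b), handempty, ontable(b)} = {clear(e), ontable(e)}
  ∪ pre   = {clear(e), ontable(e)} ∪ {holding(b)}
          = {clear(e), holding(b), ontable(e)}

== RESULT ==
["clear(e)", "holding(b)", "ontable(e)"]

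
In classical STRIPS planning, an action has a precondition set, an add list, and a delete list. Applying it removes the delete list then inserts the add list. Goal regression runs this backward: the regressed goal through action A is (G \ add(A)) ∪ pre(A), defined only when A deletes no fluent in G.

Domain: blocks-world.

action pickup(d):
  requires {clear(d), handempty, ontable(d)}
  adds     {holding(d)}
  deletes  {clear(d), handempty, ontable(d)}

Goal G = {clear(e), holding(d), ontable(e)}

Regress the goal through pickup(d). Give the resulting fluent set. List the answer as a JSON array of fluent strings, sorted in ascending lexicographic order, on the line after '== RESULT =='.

Compute (G \ add) ∪ pre:
  G ∩ del = {}  (empty — regression defined)
  G \ add = {clear(e), holding(d), ontable(e)} \ {holding(d)} = {clear(e), ontable(e)}
  ∪ pre   = {clear(e), ontable(e)} ∪ {clear(d), handempty, ontable(d)}
          = {clear(d), clear(e), handempty, ontable(d), ontable(e)}

== RESULT ==
["clear(d)", "clear(e)", "handempty", "ontable(d)", "ontable(e)"]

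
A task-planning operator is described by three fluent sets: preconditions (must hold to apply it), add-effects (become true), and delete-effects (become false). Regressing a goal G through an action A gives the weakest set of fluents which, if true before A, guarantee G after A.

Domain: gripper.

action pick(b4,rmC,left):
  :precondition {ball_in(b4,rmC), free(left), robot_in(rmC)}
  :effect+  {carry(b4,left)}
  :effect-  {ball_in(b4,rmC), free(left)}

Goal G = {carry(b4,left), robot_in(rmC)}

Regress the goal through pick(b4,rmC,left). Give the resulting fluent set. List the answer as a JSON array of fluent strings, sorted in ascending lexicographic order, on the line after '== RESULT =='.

Regress:
  G ∩ del = {}  (empty — regression defined)
  G \ add = {carry(b4,left), robot_in(rmC)} \ {carry(b4,left)} = {robot_in(rmC)}
  ∪ pre   = {robot_in(rmC)} ∪ {ball_in(b4,rmC), free(left), robot_in(rmC)}
          = {ball_in(b4,rmC), free(left), robot_in(rmC)}

== RESULT ==
["ball_in(b4,rmC)", "free(left)", "robot_in(rmC)"]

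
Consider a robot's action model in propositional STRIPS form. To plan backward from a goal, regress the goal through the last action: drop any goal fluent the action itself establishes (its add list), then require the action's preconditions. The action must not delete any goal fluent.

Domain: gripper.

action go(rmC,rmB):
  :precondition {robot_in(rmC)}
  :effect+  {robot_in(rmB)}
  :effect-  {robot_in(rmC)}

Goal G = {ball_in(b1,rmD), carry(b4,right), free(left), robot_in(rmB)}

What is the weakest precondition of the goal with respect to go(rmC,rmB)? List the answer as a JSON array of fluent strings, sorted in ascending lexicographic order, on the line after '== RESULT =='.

Compute (G \ add) ∪ pre:
  G ∩ del = {}  (empty — regression defined)
  G \ add = {ball_in(b1,rmD), carry(b4,right), free(left), robot_in(rmB)} \ {robot_in(rmB)} = {ball_in(b1,rmD), carry(b4,right), free(left)}
  ∪ pre   = {ball_in(b1,rmD), carry(b4,right), free(left)} ∪ {robot_in(rmC)}
          = {ball_in(b1,rmD), carry(b4,right), free(left), robot_in(rmC)}

== RESULT ==
["ball_in(b1,rmD)", "carry(b4,right)", "free(left)", "robot_in(rmC)"]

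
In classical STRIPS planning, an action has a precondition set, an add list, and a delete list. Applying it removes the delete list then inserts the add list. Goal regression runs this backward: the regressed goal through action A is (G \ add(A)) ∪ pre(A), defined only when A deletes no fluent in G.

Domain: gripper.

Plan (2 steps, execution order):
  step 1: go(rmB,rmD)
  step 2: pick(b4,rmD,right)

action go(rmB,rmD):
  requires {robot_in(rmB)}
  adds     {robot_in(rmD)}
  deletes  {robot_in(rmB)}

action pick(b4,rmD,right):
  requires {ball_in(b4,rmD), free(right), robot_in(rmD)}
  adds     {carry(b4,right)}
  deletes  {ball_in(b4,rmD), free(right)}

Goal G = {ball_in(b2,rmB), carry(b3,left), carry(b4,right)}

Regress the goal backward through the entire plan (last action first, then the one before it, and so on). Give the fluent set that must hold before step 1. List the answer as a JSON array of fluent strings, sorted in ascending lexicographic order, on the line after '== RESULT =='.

Regress step by step:
  through step 2 (pick(b4,rmD,right)): drop {carry(b4,right)}, keep {ball_in(b2,rmB), carry(b3,left)}, require {ball_in(b4,rmD), free(right), robot_in(rmD)}
    → {ball_in(b2,rmB), ball_in(b4,rmD), carry(b3,left), free(right), robot_in(rmD)}
  through step 1 (go(rmB,rmD)): drop {robot_in(rmD)}, keep {ball_in(b2,rmB), ball_in(b4,rmD), carry(b3,left), free(right)}, require {robot_in(rmB)}
    → {ball_in(b2,rmB), ball_in(b4,rmD), carry(b3,left), free(right), robot_in(rmB)}

== RESULT ==
["ball_in(b2,rmB)", "ball_in(b4,rmD)", "carry(b3,left)", "free(right)", "robot_in(rmB)"]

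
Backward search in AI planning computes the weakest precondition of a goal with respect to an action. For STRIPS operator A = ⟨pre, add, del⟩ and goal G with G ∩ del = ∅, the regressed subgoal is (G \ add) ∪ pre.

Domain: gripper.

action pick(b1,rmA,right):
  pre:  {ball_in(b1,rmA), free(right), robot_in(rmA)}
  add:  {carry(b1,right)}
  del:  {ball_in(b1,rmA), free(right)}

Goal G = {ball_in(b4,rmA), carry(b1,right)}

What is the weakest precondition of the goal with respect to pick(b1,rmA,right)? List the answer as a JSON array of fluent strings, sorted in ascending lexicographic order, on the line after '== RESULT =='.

Regress:
  G ∩ del = {}  (empty — regression defined)
  G \ add = {ball_in(b4,rmA), carry(b1,right)} \ {carry(b1,right)} = {ball_in(b4,rmA)}
  ∪ pre   = {ball_in(b4,rmA)} ∪ {ball_in(b1,rmA), free(right), robot_in(rmA)}
          = {ball_in(b1,rmA), ball_in(b4,rmA), free(right), robot_in(rmA)}

== RESULT ==
["ball_in(b1,rmA)", "ball_in(b4,rmA)", "free(right)", "robot_in(rmA)"]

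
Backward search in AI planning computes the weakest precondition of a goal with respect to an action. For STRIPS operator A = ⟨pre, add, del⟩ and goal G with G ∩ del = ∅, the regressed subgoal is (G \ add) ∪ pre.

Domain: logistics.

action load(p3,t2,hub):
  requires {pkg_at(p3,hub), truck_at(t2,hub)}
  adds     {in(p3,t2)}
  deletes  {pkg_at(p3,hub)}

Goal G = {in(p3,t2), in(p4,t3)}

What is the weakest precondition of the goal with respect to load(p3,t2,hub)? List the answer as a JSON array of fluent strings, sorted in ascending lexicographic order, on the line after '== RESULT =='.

Compute (G \ add) ∪ pre:
  G ∩ del = {}  (empty — regression defined)
  G \ add = {in(p3,t2), in(p4,t3)} \ {in(p3,t2)} = {in(p4,t3)}
  ∪ pre   = {in(p4,t3)} ∪ {pkg_at(p3,hub), truck_at(t2,hub)}
          = {in(p4,t3), pkg_at(p3,hub), truck_at(t2,hub)}

== RESULT ==
["in(p4,t3)", "pkg_at(p3,hub)", "truck_at(t2,hub)"]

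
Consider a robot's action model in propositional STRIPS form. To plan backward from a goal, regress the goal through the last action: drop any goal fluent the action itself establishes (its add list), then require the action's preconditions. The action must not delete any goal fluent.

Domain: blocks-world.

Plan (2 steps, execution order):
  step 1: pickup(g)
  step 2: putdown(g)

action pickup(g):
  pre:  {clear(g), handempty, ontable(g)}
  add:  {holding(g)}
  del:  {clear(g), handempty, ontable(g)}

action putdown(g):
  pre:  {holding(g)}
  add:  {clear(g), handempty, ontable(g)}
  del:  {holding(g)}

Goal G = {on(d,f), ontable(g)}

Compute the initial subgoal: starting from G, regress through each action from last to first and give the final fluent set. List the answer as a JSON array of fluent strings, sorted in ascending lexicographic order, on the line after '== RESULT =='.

Work backward from the goal:
  through step 2 (putdown(g)): drop {ontable(g)}, keep {on(d,f)}, require {holding(g)}
    → {holding(g), on(d,f)}
  through step 1 (pickup(g)): drop {holding(g)}, keep {on(d,f)}, require {clear(g), handempty, ontable(g)}
    → {clear(g), handempty, on(d,f), ontable(g)}

== RESULT ==
["clear(g)", "handempty", "on(d,f)", "ontable(g)"]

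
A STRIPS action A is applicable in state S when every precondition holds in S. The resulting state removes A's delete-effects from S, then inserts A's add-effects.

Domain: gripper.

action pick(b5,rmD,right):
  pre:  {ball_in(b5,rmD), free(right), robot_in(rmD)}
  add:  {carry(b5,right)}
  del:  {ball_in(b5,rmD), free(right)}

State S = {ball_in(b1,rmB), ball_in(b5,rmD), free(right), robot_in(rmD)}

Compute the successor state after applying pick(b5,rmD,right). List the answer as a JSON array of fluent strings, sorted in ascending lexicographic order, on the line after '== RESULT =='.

Progress:
  pre ⊆ S: {ball_in(b5,rmD), free(right), robot_in(rmD)} ⊆ S  — applicable
  S \ del = {ball_in(b1,rmB), robot_in(rmD)}
  ∪ add   = {ball_in(b1,rmB), carry(b5,right), robot_in(rmD)}

== RESULT ==
["ball_in(b1,rmB)", "carry(b5,right)", "robot_in(rmD)"]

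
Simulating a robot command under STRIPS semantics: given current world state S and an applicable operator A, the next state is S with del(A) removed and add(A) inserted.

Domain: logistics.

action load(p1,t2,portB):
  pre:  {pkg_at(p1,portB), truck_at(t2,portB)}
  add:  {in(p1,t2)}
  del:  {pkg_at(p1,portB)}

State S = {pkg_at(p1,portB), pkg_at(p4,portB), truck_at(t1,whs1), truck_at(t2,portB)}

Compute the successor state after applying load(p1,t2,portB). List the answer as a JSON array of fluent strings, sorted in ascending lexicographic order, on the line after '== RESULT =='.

Progress:
  pre ⊆ S: {pkg_at(p1,portB), truck_at(t2,portB)} ⊆ S  — applicable
  S \ del = {pkg_at(p4,portB), truck_at(t1,whs1), truck_at(t2,portB)}
  ∪ add   = {in(p1,t2), pkg_at(p4,portB), truck_at(t1,whs1), truck_at(t2,portB)}

== RESULT ==
["in(p1,t2)", "pkg_at(p4,portB)", "truck_at(t1,whs1)", "truck_at(t2,portB)"]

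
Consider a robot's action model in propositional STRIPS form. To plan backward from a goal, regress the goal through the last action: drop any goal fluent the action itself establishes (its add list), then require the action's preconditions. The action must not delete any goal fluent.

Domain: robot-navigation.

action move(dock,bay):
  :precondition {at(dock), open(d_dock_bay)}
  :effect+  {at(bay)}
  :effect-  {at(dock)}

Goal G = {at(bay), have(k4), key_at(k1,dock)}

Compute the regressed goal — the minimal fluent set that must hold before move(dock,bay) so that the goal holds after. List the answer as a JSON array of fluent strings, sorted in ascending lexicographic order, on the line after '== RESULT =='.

Compute (G \ add) ∪ pre:
  G ∩ del = {}  (empty — regression defined)
  G \ add = {at(bay), have(k4), key_at(k1,dock)} \ {at(bay)} = {have(k4), key_at(k1,dock)}
  ∪ pre   = {have(k4), key_at(k1,dock)} ∪ {at(dock), open(d_dock_bay)}
          = {at(dock), have(k4), key_at(k1,dock), open(d_dock_bay)}

== RESULT ==
["at(dock)", "have(k4)", "key_at(k1,dock)", "open(d_dock_bay)"]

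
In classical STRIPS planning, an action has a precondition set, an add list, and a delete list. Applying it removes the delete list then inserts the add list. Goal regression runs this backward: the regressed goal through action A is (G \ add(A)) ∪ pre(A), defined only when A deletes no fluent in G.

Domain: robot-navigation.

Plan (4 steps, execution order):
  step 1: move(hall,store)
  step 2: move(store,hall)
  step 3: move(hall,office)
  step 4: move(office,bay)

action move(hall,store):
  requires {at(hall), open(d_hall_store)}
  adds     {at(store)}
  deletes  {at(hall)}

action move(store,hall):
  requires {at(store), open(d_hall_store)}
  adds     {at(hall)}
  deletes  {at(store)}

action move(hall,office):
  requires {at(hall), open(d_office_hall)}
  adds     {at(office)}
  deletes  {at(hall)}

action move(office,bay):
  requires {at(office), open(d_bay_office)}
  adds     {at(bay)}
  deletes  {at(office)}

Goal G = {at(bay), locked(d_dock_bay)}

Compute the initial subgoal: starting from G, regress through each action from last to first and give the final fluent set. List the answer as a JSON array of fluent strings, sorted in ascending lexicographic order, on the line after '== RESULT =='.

Work backward from the goal:
  through step 4 (move(office,bay)): drop {at(bay)}, keep {locked(d_dock_bay)}, require {at(office), open(d_bay_office)}
    → {at(office), locked(d_dock_bay), open(d_bay_office)}
  through step 3 (move(hall,office)): drop {at(office)}, keep {locked(d_dock_bay), open(d_bay_office)}, require {at(hall), open(d_office_hall)}
    → {at(hall), locked(d_dock_bay), open(d_bay_office), open(d_office_hall)}
  through step 2 (move(store,hall)): drop {at(hall)}, keep {locked(d_dock_bay), open(d_bay_office), open(d_office_hall)}, require {at(store), open(d_hall_store)}
    → {at(store), locked(d_dock_bay), open(d_bay_office), open(d_hall_store), open(d_office_hall)}
  through step 1 (move(hall,store)): drop {at(store)}, keep {locked(d_dock_bay), open(d_bay_office), open(d_hall_store), open(d_office_hall)}, require {at(hall), open(d_hall_store)}
    → {at(hall), locked(d_dock_bay), open(d_bay_office), open(d_hall_store), open(d_office_hall)}

== RESULT ==
["at(hall)", "locked(d_dock_bay)", "open(d_bay_office)", "open(d_hall_store)", "open(d_office_hall)"]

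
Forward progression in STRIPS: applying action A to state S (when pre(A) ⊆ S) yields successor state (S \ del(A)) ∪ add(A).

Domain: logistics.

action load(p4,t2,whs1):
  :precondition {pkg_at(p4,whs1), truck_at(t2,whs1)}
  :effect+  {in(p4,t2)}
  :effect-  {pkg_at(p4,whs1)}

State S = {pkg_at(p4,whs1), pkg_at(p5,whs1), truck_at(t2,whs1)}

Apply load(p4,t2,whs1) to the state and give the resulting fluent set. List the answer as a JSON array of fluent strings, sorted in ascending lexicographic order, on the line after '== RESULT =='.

Compute (S \ del) ∪ add:
  pre ⊆ S: {pkg_at(p4,whs1), truck_at(t2,whs1)} ⊆ S  — applicable
  S \ del = {pkg_at(p5,whs1), truck_at(t2,whs1)}
  ∪ add   = {in(p4,t2), pkg_at(p5,whs1), truck_at(t2,whs1)}

== RESULT ==
["in(p4,t2)", "pkg_at(p5,whs1)", "truck_at(t2,whs1)"]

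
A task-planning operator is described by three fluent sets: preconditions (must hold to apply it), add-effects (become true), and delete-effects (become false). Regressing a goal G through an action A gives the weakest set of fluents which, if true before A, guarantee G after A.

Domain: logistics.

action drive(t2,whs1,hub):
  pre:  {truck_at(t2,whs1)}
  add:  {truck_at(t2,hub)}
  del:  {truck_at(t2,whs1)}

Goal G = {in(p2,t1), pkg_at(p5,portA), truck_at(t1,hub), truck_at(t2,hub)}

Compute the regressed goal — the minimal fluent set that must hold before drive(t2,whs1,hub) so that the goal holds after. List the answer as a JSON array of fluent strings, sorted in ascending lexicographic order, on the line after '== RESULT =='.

Regress:
  G ∩ del = {}  (empty — regression defined)
  G \ add = {in(p2,t1), pkg_at(p5,portA), truck_at(t1,hub), truck_at(t2,hub)} \ {truck_at(t2,hub)} = {in(p2,t1), pkg_at(p5,portA), truck_at(t1,hub)}
  ∪ pre   = {in(p2,t1), pkg_at(p5,portA), truck_at(t1,hub)} ∪ {truck_at(t2,whs1)}
          = {in(p2,t1), pkg_at(p5,portA), truck_at(t1,hub), truck_at(t2,whs1)}

== RESULT ==
["in(p2,t1)", "pkg_at(p5,portA)", "truck_at(t1,hub)", "truck_at(t2,whs1)"]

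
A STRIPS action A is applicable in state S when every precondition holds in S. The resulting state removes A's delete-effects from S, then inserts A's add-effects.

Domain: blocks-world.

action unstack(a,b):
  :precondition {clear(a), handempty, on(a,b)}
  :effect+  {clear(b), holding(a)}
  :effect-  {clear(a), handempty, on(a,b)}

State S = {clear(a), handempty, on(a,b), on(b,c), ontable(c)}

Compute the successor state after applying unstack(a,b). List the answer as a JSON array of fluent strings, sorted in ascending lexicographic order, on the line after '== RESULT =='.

Progress:
  pre ⊆ S: {clear(a), handempty, on(a,b)} ⊆ S  — applicable
  S \ del = {on(b,c), ontable(c)}
  ∪ add   = {clear(b), holding(a), on(b,c), ontable(c)}

== RESULT ==
["clear(b)", "holding(a)", "on(b,c)", "ontable(c)"]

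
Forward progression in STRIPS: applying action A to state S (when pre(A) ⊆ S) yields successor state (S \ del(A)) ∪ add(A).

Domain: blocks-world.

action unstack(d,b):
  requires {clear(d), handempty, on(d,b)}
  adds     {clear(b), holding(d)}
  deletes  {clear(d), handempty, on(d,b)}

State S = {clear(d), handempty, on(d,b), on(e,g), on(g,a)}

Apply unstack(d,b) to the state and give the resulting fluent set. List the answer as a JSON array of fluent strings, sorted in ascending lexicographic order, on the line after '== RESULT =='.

Compute (S \ del) ∪ add:
  pre ⊆ S: {clear(d), handempty, on(d,b)} ⊆ S  — applicable
  S \ del = {on(e,g), on(g,a)}
  ∪ add   = {clear(b), holding(d), on(e,g), on(g,a)}

== RESULT ==
["clear(b)", "holding(d)", "on(e,g)", "on(g,a)"]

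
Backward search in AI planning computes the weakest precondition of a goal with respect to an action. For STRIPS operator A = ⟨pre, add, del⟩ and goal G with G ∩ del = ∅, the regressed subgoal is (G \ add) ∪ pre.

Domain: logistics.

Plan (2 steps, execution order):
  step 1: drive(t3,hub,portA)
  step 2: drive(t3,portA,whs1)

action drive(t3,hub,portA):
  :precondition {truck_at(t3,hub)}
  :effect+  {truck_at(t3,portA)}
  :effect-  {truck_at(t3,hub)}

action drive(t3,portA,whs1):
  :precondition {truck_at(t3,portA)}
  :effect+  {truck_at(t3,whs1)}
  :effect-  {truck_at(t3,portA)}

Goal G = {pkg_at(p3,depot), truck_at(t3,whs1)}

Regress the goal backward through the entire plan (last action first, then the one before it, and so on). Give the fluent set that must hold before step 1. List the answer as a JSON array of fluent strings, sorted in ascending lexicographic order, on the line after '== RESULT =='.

Regress step by step:
  through step 2 (drive(t3,portA,whs1)): drop {truck_at(t3,whs1)}, keep {pkg_at(p3,depot)}, require {truck_at(t3,portA)}
    → {pkg_at(p3,depot), truck_at(t3,portA)}
  through step 1 (drive(t3,hub,portA)): drop {truck_at(t3,portA)}, keep {pkg_at(p3,depot)}, require {truck_at(t3,hub)}
    → {pkg_at(p3,depot), truck_at(t3,hub)}

== RESULT ==
["pkg_at(p3,depot)", "truck_at(t3,hub)"]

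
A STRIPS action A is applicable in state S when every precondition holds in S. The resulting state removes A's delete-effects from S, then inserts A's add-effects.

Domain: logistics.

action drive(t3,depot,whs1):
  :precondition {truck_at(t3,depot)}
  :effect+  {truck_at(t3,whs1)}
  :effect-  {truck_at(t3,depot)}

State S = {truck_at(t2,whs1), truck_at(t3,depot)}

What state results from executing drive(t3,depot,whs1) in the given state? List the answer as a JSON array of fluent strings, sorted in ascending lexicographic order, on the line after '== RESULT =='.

Compute (S \ del) ∪ add:
  pre ⊆ S: {truck_at(t3,depot)} ⊆ S  — applicable
  S \ del = {truck_at(t2,whs1)}
  ∪ add   = {truck_at(t2,whs1), truck_at(t3,whs1)}

== RESULT ==
["truck_at(t2,whs1)", "truck_at(t3,whs1)"]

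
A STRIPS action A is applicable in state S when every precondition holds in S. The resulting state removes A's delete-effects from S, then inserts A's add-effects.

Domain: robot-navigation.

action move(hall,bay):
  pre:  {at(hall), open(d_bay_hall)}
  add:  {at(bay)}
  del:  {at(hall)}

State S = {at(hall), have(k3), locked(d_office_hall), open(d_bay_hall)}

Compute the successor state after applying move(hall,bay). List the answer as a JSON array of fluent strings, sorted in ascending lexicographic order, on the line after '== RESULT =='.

Compute (S \ del) ∪ add:
  pre ⊆ S: {at(hall), open(d_bay_hall)} ⊆ S  — applicable
  S \ del = {have(k3), locked(d_office_hall), open(d_bay_hall)}
  ∪ add   = {at(bay), have(k3), locked(d_office_hall), open(d_bay_hall)}

== RESULT ==
["at(bay)", "have(k3)", "locked(d_office_hall)", "open(d_bay_hall)"]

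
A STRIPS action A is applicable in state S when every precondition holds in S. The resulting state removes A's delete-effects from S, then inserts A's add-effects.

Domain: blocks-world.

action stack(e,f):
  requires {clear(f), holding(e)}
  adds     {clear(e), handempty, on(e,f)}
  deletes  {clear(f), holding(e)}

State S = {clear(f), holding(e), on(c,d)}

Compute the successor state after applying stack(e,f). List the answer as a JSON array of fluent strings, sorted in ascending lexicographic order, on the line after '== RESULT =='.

Compute (S \ del) ∪ add:
  pre ⊆ S: {clear(f), holding(e)} ⊆ S  — applicable
  S \ del = {on(c,d)}
  ∪ add   = {clear(e), handempty, on(c,d), on(e,f)}

== RESULT ==
["clear(e)", "handempty", "on(c,d)", "on(e,f)"]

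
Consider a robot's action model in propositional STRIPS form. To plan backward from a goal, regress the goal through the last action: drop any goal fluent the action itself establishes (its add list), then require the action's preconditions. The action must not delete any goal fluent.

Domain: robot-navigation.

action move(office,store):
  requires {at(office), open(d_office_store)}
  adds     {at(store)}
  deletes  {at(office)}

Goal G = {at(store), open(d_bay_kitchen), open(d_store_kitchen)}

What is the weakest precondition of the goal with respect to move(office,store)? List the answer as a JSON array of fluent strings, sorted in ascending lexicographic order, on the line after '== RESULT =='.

Compute (G \ add) ∪ pre:
  G ∩ del = {}  (empty — regression defined)
  G \ add = {at(store), open(d_bay_kitchen), open(d_store_kitchen)} \ {at(store)} = {open(d_bay_kitchen), open(d_store_kitchen)}
  ∪ pre   = {open(d_bay_kitchen), open(d_store_kitchen)} ∪ {at(office), open(d_office_store)}
          = {at(office), open(d_bay_kitchen), open(d_office_store), open(d_store_kitchen)}

== RESULT ==
["at(office)", "open(d_bay_kitchen)", "open(d_office_store)", "open(d_store_kitchen)"]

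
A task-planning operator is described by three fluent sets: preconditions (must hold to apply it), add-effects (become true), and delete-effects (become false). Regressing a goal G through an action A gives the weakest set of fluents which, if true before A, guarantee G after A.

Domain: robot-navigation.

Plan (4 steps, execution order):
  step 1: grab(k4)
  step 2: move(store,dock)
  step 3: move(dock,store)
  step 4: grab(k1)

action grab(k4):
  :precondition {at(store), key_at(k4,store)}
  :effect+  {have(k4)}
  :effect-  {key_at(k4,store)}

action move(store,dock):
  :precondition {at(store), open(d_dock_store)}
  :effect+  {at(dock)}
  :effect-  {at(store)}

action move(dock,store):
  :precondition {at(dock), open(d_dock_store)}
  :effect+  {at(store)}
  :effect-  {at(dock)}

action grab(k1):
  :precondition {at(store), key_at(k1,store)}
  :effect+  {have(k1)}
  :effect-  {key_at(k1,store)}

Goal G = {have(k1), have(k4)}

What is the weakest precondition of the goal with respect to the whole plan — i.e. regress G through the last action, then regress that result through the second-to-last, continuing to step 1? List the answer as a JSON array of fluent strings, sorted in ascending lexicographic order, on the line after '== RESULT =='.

Regress step by step:
  through step 4 (grab(k1)): drop {have(k1)}, keep {have(k4)}, require {at(store), key_at(k1,store)}
    → {at(store), have(k4), key_at(k1,store)}
  through step 3 (move(dock,store)): drop {at(store)}, keep {have(k4), key_at(k1,store)}, require {at(dock), open(d_dock_store)}
    → {at(dock), have(k4), key_at(k1,store), open(d_dock_store)}
  through step 2 (move(store,dock)): drop {at(dock)}, keep {have(k4), key_at(k1,store), open(d_dock_store)}, require {at(store), open(d_dock_store)}
    → {at(store), have(k4), key_at(k1,store), open(d_dock_store)}
  through step 1 (grab(k4)): drop {have(k4)}, keep {at(store), key_at(k1,store), open(d_dock_store)}, require {at(store), key_at(k4,store)}
    → {at(store), key_at(k1,store), key_at(k4,store), open(d_dock_store)}

== RESULT ==
["at(store)", "key_at(k1,store)", "key_at(k4,store)", "open(d_dock_store)"]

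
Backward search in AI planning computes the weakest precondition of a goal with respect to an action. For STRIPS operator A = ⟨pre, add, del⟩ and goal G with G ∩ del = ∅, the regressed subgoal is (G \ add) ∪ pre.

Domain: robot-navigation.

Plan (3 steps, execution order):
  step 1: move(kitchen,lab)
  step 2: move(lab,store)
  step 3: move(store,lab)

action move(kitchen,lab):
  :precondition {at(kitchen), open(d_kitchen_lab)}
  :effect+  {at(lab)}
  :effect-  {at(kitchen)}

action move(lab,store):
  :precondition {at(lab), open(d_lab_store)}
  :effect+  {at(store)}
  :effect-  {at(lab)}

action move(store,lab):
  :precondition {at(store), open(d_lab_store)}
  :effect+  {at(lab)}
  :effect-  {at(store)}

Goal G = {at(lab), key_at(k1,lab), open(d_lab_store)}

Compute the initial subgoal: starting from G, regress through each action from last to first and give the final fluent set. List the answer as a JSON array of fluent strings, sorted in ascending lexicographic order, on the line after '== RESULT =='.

Regress step by step:
  through step 3 (move(store,lab)): drop {at(lab)}, keep {key_at(k1,lab), open(d_lab_store)}, require {at(store), open(d_lab_store)}
    → {at(store), key_at(k1,lab), open(d_lab_store)}
  through step 2 (move(lab,store)): drop {at(store)}, keep {key_at(k1,lab), open(d_lab_store)}, require {at(lab), open(d_lab_store)}
    → {at(lab), key_at(k1,lab), open(d_lab_store)}
  through step 1 (move(kitchen,lab)): drop {at(lab)}, keep {key_at(k1,lab), open(d_lab_store)}, require {at(kitchen), open(d_kitchen_lab)}
    → {at(kitchen), key_at(k1,lab), open(d_kitchen_lab), open(d_lab_store)}

== RESULT ==
["at(kitchen)", "key_at(k1,lab)", "open(d_kitchen_lab)", "open(d_lab_store)"]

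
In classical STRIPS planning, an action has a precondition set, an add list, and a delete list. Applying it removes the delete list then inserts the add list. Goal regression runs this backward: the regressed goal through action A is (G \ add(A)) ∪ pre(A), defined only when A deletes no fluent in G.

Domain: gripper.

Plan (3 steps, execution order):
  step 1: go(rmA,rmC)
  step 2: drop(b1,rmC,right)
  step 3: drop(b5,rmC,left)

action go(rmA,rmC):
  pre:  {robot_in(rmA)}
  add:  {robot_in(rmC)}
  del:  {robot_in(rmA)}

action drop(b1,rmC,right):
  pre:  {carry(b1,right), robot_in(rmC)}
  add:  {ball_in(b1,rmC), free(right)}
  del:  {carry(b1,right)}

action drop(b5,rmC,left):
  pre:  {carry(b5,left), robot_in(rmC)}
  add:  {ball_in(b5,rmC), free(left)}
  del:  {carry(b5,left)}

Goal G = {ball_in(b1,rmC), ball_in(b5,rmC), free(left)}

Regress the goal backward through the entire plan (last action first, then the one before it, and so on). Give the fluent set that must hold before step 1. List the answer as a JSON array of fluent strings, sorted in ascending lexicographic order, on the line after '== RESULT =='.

Work backward from the goal:
  through step 3 (drop(b5,rmC,left)): drop {ball_in(b5,rmC), free(left)}, keep {ball_in(b1,rmC)}, require {carry(b5,left), robot_in(rmC)}
    → {ball_in(b1,rmC), carry(b5,left), robot_in(rmC)}
  through step 2 (drop(b1,rmC,right)): drop {ball_in(b1,rmC)}, keep {carry(b5,left), robot_in(rmC)}, require {carry(b1,right), robot_in(rmC)}
    → {carry(b1,right), carry(b5,left), robot_in(rmC)}
  through step 1 (go(rmA,rmC)): drop {robot_in(rmC)}, keep {carry(b1,right), carry(b5,left)}, require {robot_in(rmA)}
    → {carry(b1,right), carry(b5,left), robot_in(rmA)}

== RESULT ==
["carry(b1,right)", "carry(b5,left)", "robot_in(rmA)"]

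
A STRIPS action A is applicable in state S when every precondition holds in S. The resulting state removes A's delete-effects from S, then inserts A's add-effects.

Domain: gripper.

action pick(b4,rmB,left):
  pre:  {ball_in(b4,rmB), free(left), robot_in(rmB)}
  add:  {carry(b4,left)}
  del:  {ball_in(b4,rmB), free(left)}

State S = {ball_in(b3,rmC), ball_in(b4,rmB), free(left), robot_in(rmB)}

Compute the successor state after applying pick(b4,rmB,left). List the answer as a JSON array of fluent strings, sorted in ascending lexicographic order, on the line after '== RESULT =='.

Compute (S \ del) ∪ add:
  pre ⊆ S: {ball_in(b4,rmB), free(left), robot_in(rmB)} ⊆ S  — applicable
  S \ del = {ball_in(b3,rmC), robot_in(rmB)}
  ∪ add   = {ball_in(b3,rmC), carry(b4,left), robot_in(rmB)}

== RESULT ==
["ball_in(b3,rmC)", "carry(b4,left)", "robot_in(rmB)"]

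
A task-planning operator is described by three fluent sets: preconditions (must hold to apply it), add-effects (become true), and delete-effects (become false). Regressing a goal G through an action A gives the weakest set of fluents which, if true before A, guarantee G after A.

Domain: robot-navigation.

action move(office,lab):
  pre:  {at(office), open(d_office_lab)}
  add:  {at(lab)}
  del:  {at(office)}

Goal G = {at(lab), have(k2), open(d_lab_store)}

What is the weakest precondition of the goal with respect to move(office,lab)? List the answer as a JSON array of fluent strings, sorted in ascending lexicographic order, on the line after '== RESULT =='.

Compute (G \ add) ∪ pre:
  G ∩ del = {}  (empty — regression defined)
  G \ add = {at(lab), have(k2), open(d_lab_store)} \ {at(lab)} = {have(k2), open(d_lab_store)}
  ∪ pre   = {have(k2), open(d_lab_store)} ∪ {at(office), open(d_office_lab)}
          = {at(office), have(k2), open(d_lab_store), open(d_office_lab)}

== RESULT ==
["at(office)", "have(k2)", "open(d_lab_store)", "open(d_office_lab)"]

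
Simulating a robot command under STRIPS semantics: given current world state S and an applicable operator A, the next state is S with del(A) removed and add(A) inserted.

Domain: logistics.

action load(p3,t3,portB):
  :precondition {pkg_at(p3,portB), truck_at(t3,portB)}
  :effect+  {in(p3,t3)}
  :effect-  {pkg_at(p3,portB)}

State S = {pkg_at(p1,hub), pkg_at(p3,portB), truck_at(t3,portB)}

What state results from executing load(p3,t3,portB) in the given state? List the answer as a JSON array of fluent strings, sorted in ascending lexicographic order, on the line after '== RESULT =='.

Progress:
  pre ⊆ S: {pkg_at(p3,portB), truck_at(t3,portB)} ⊆ S  — applicable
  S \ del = {pkg_at(p1,hub), truck_at(t3,portB)}
  ∪ add   = {in(p3,t3), pkg_at(p1,hub), truck_at(t3,portB)}

== RESULT ==
["in(p3,t3)", "pkg_at(p1,hub)", "truck_at(t3,portB)"]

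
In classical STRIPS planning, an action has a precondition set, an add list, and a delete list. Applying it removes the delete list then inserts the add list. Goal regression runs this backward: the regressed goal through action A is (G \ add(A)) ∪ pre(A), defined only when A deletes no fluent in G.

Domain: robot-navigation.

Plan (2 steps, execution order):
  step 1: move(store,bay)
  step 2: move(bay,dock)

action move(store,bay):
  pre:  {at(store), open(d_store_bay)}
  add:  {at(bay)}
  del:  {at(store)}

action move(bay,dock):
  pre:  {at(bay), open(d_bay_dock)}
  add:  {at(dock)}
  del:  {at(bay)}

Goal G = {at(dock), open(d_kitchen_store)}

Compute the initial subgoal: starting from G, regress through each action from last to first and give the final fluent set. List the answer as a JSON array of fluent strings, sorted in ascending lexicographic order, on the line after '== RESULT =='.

Regress step by step:
  through step 2 (move(bay,dock)): drop {at(dock)}, keep {open(d_kitchen_store)}, require {at(bay), open(d_bay_dock)}
    → {at(bay), open(d_bay_dock), open(d_kitchen_store)}
  through step 1 (move(store,bay)): drop {at(bay)}, keep {open(d_bay_dock), open(d_kitchen_store)}, require {at(store), open(d_store_bay)}
    → {at(store), open(d_bay_dock), open(d_kitchen_store), open(d_store_bay)}

== RESULT ==
["at(store)", "open(d_bay_dock)", "open(d_kitchen_store)", "open(d_store_bay)"]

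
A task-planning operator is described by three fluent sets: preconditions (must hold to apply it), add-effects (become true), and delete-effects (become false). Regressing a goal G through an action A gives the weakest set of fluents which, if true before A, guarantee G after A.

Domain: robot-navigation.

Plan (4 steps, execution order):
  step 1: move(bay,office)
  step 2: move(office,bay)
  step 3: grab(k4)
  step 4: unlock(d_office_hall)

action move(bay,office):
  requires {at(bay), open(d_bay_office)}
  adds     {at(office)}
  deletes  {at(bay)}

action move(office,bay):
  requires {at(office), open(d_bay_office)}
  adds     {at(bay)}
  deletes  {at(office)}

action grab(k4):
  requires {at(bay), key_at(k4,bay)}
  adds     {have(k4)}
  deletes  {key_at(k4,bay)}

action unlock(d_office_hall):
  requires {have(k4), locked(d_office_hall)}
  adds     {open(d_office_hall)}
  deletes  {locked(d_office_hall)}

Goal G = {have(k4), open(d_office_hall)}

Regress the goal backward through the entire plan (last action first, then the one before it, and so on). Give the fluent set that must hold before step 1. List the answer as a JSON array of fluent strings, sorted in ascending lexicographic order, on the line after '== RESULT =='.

Work backward from the goal:
  through step 4 (unlock(d_office_hall)): drop {open(d_office_hall)}, keep {have(k4)}, require {have(k4), locked(d_office_hall)}
    → {have(k4), locked(d_office_hall)}
  through step 3 (grab(k4)): drop {have(k4)}, keep {locked(d_office_hall)}, require {at(bay), key_at(k4,bay)}
    → {at(bay), key_at(k4,bay), locked(d_office_hall)}
  through step 2 (move(office,bay)): drop {at(bay)}, keep {key_at(k4,bay), locked(d_office_hall)}, require {at(office), open(d_bay_office)}
    → {at(office), key_at(k4,bay), locked(d_office_hall), open(d_bay_office)}
  through step 1 (move(bay,office)): drop {at(office)}, keep {key_at(k4,bay), locked(d_office_hall), open(d_bay_office)}, require {at(bay), open(d_bay_office)}
    → {at(bay), key_at(k4,bay), locked(d_office_hall), open(d_bay_office)}

== RESULT ==
["at(bay)", "key_at(k4,bay)", "locked(d_office_hall)", "open(d_bay_office)"]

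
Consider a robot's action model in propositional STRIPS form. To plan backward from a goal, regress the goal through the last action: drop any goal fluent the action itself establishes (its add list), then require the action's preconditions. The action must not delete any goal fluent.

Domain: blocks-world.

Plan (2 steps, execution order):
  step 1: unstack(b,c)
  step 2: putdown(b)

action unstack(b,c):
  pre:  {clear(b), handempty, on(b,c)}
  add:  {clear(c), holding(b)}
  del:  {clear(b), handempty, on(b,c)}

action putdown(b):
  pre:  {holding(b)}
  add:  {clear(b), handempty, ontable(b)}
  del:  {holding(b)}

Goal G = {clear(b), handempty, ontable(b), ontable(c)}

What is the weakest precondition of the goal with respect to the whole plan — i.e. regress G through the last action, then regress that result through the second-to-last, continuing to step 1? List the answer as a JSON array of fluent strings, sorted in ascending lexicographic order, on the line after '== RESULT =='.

Work backward from the goal:
  through step 2 (putdown(b)): drop {clear(b), handempty, ontable(b)}, keep {ontable(c)}, require {holding(b)}
    → {holding(b), ontable(c)}
  through step 1 (unstack(b,c)): drop {holding(b)}, keep {ontable(c)}, require {clear(b), handempty, on(b,c)}
    → {clear(b), handempty, on(b,c), ontable(c)}

== RESULT ==
["clear(b)", "handempty", "on(b,c)", "ontable(c)"]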